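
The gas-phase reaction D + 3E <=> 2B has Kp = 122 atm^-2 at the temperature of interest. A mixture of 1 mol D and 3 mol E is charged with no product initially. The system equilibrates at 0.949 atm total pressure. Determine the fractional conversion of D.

X = 0.738

Basis: 1 mol D initially; let X = conversion of D. Extent ξ = X.
Moles: n_D = 1 − X; n_E = 3 − 3X; n_B = 2X.
n_T = Σnᵢ = 4 − 2X.
Mole fractions y_i = n_i/n_T; Kp = p_B^2 / (p_D p_E^3) with p_i = y_i·P.
Setting this equal to 122 atm^-2 and taking the physical root (0 < X < 1) gives X = 0.738.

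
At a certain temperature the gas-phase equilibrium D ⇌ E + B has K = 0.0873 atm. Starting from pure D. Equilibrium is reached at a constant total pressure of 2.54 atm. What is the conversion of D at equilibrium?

X = 0.182

Let X = conversion of D (basis 1 mol D); extent of reaction ξ = X.
Species balance: n_D = 1 − X; n_E = X; n_B = X.
n_T = Σnᵢ = 1 + X.
With p_i = (n_i/n_T)P, K = p_E p_B / (p_D).
Setting this equal to 0.0873 atm and taking the physical root (0 < X < 1) gives X = 0.182.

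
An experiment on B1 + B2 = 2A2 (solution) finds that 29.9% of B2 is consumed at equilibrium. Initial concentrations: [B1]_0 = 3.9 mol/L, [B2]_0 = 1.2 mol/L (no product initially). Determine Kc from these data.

Let X = conversion of B2.
Concentrations: [B1] = 3.9 − 1.2X; [B2] = 1.2 − 1.2X; [A2] = 2.4X.
At X = 0.299: [B1] = 3.54, [B2] = 0.841, [A2] = 0.718.
Kc = [A2]^2 / ([B1] [B2]) = 0.173.

Kc = 0.173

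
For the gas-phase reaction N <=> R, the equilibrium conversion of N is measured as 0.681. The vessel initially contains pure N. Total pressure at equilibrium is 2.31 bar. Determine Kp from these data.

Basis: 1 mol N initially; let X = conversion of N. Extent ξ = X.
At extent ξ: n_N = 1 − X; n_R = X.
n_T stays at 1 (no change in mole number).
At X = 0.681: n_N = 0.319, n_R = 0.681, n_T = 1.
p_i = (n_i/n_T)·P. Kp = p_R / (p_N) = 2.13.

Kp = 2.13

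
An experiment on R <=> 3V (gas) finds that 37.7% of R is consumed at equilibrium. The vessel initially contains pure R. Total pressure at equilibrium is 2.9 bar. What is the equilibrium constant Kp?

Kp = 6.35 bar^2

Basis: 1 mol R initially; let X = conversion of R. Extent ξ = X.
Species balance: n_R = 1 − X; n_V = 3X.
Total moles n_T = 1 + 2X.
At X = 0.377: n_R = 0.623, n_V = 1.13, n_T = 1.75.
p_i = (n_i/n_T)·P. Kp = p_V^3 / (p_R) = 6.35 bar^2.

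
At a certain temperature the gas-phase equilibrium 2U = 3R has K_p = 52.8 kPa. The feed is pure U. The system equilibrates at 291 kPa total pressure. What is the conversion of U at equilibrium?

X = 0.309

Basis: 1 mol U initially; let X = conversion of U. Extent ξ = 0.5X.
At extent ξ: n_U = 1 − X; n_R = 1.5X.
Summing: n_T = 1 + 0.5X.
y_i = n_i/n_T, p_i = y_i·P. K_p = p_R^3 / (p_U^2).
Setting this equal to 52.8 kPa and taking the physical root (0 < X < 1) gives X = 0.309.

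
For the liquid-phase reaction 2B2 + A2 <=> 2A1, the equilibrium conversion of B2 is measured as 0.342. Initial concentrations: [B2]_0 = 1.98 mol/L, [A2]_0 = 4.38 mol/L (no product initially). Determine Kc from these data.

Kc = 0.0668 L/mol

Let X = conversion of B2.
Concentrations: [B2] = 1.98 − 1.98X; [A2] = 4.38 − 0.99X; [A1] = 1.98X.
At X = 0.342: [B2] = 1.3, [A2] = 4.04, [A1] = 0.677.
Kc = [A1]^2 / ([B2]^2 [A2]) = 0.0668 L/mol.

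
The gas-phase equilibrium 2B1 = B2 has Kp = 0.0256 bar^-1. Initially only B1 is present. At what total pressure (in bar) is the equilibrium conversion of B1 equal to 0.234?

Basis: 1 mol B1 initially; let X = conversion of B1. Extent ξ = 0.5X.
Moles: n_B1 = 1 − X; n_B2 = 0.5X.
Summing: n_T = 1 − 0.5X.
Kp = p_B2 / (p_B1^2) with p_i = (n_i/n_T)·P.
At X = 0.234: the mole-fraction product g(X) = Π y_i^ν_i = 0.1761. Since Kp = g(X)·P^{-1}, P = (g/Kp)^(1/1) = (0.1761/0.0256)^(1/1) = 6.88 bar.

P = 6.88 bar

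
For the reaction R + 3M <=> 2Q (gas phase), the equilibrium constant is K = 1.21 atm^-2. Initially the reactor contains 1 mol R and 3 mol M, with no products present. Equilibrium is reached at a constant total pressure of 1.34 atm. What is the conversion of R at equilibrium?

Take 1 mol R as basis and let X be its fractional conversion, so ξ = X.
Species balance: n_R = 1 − X; n_M = 3 − 3X; n_Q = 2X.
n_T = Σnᵢ = 4 − 2X.
y_i = n_i/n_T, p_i = y_i·P. K = p_Q^2 / (p_R p_M^3).
Setting this equal to 1.21 atm^-2 and taking the physical root (0 < X < 1) gives X = 0.414.

X = 0.414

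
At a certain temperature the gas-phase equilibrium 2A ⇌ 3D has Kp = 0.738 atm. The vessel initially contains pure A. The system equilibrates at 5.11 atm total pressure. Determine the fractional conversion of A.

Let X = conversion of A (basis 1 mol A); extent of reaction ξ = 0.5X.
Mole table: n_A = 1 − X; n_D = 1.5X.
Summing: n_T = 1 + 0.5X.
Mole fractions y_i = n_i/n_T; Kp = p_D^3 / (p_A^2) with p_i = y_i·P.
Equating to 0.738 atm and solving on 0 < X < 1: X = 0.291.

X = 0.291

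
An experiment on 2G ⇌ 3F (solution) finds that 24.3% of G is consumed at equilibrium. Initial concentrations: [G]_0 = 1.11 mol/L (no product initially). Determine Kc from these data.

Let X = conversion of G.
Concentrations: [G] = 1.11 − 1.11X; [F] = 1.67X.
At X = 0.243: [G] = 0.84, [F] = 0.405.
Kc = [F]^3 / ([G]^2) = 0.0938 mol/L.

Kc = 0.0938 mol/L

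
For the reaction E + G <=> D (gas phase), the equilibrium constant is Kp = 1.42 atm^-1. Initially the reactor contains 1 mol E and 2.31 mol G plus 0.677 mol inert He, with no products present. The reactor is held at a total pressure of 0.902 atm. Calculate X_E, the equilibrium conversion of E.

X = 0.405

Basis: 1 mol E initially; let X = conversion of E. Extent ξ = X.
Species balance: n_E = 1 − X; n_G = 2.31 − X; n_D = X; n_I = 0.677 (inert).
Total moles n_T = 3.99 − X.
Mole fractions y_i = n_i/n_T; Kp = p_D / (p_E p_G) with p_i = y_i·P.
Equating to 1.42 atm^-1 and solving on 0 < X < 1: X = 0.405.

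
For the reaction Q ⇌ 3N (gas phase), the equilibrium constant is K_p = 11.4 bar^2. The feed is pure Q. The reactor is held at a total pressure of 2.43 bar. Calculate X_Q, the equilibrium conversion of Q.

Take 1 mol Q as basis and let X be its fractional conversion, so ξ = X.
At extent ξ: n_Q = 1 − X; n_N = 3X.
Total moles n_T = 1 + 2X.
Mole fractions y_i = n_i/n_T; K_p = p_N^3 / (p_Q) with p_i = y_i·P.
This yields a degree-3 equation in X; solving on (0,1), X = 0.523.

X = 0.523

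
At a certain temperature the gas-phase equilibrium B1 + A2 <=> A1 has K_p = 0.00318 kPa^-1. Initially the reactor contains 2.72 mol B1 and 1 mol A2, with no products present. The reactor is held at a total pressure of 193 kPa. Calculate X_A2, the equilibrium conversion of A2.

Take 1 mol A2 as basis and let X be its fractional conversion, so ξ = X.
Species balance: n_B1 = 2.72 − X; n_A2 = 1 − X; n_A1 = X.
n_T = Σnᵢ = 3.72 − X.
Mole fractions y_i = n_i/n_T; K_p = p_A1 / (p_B1 p_A2) with p_i = y_i·P.
Setting this equal to 0.00318 kPa^-1 and taking the physical root (0 < X < 1) gives X = 0.303.

X = 0.303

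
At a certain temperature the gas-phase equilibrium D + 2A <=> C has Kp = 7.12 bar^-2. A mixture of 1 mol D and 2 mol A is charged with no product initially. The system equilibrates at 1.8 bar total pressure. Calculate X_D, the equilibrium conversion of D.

X = 0.735

Let X = conversion of D (basis 1 mol D); extent of reaction ξ = X.
At extent ξ: n_D = 1 − X; n_A = 2 − 2X; n_C = X.
n_T = Σnᵢ = 3 − 2X.
y_i = n_i/n_T, p_i = y_i·P. Kp = p_C / (p_D p_A^2).
This yields a degree-3 equation in X; solving on (0,1), X = 0.735.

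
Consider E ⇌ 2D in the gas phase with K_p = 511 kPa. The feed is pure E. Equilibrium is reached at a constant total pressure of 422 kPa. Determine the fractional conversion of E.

X = 0.482

Take 1 mol E as basis and let X be its fractional conversion, so ξ = X.
Moles: n_E = 1 − X; n_D = 2X.
Summing: n_T = 1 + X.
With p_i = (n_i/n_T)P, K_p = p_D^2 / (p_E).
Setting this equal to 511 kPa and taking the physical root (0 < X < 1) gives X = 0.482.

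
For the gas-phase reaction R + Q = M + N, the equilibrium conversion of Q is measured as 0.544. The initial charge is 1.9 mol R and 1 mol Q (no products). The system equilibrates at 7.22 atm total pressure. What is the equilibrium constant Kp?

Basis: 1 mol Q initially; let X = conversion of Q. Extent ξ = X.
At extent ξ: n_R = 1.9 − X; n_Q = 1 − X; n_M = X; n_N = X.
Since Δν = 0, n_T = 2.9 throughout.
At X = 0.544: n_R = 1.36, n_Q = 0.456, n_M = 0.544, n_N = 0.544, n_T = 2.9.
p_i = (n_i/n_T)·P. Kp = p_M p_N / (p_R p_Q) = 0.479.

Kp = 0.479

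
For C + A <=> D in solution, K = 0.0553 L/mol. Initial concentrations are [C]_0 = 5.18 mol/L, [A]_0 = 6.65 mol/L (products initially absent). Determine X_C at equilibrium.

Let X = conversion of C; extent ξ = 5.18·X mol/L.
Concentrations: [C] = 5.18 − 5.18X; [A] = 6.65 − 5.18X; [D] = 5.18X.
K = [D] / ([C] [A]).
This equals 0.0553 at X = 0.232 (the root in 0 < X < 1).

X = 0.232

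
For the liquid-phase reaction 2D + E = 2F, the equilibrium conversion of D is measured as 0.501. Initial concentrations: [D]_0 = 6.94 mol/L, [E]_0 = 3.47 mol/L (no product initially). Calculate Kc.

Kc = 0.582 L/mol

Let X = conversion of D.
Concentrations: [D] = 6.94 − 6.94X; [E] = 3.47 − 3.47X; [F] = 6.94X.
At X = 0.501: [D] = 3.46, [E] = 1.73, [F] = 3.48.
Kc = [F]^2 / ([D]^2 [E]) = 0.582 L/mol.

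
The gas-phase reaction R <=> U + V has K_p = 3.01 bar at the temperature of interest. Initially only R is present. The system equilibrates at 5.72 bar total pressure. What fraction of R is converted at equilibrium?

Take 1 mol R as basis and let X be its fractional conversion, so ξ = X.
Species balance: n_R = 1 − X; n_U = X; n_V = X.
Total moles n_T = 1 + X.
Mole fractions y_i = n_i/n_T; K_p = p_U p_V / (p_R) with p_i = y_i·P.
Equating to 3.01 bar and solving on 0 < X < 1: X = 0.587.

X = 0.587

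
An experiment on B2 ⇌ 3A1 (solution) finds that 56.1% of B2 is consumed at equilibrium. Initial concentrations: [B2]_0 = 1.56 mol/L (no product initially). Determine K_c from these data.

Let X = conversion of B2.
Concentrations: [B2] = 1.56 − 1.56X; [A1] = 4.68X.
At X = 0.561: [B2] = 0.685, [A1] = 2.63.
K_c = [A1]^3 / ([B2]) = 26.4 (mol/L)^2.

K_c = 26.4 (mol/L)^2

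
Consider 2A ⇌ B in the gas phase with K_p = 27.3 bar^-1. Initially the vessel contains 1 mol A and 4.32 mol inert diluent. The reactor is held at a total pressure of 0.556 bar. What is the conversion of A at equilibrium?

X = 0.669

Take 1 mol A as basis and let X be its fractional conversion, so ξ = 0.5X.
Mole table: n_A = 1 − X; n_B = 0.5X; n_I = 4.32 (inert).
Total moles n_T = 5.32 − 0.5X.
Mole fractions y_i = n_i/n_T; K_p = p_B / (p_A^2) with p_i = y_i·P.
This yields a degree-2 equation in X; solving on (0,1), X = 0.669.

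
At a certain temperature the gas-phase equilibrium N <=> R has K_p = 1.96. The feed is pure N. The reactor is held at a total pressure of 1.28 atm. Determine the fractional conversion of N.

Basis: 1 mol N initially; let X = conversion of N. Extent ξ = X.
Mole table: n_N = 1 − X; n_R = X.
Since Δν = 0, n_T = 1 throughout.
Mole fractions y_i = n_i/n_T; K_p = p_R / (p_N) with p_i = y_i·P.
Setting this equal to 1.96 and taking the physical root (0 < X < 1) gives X = 0.662.

X = 0.662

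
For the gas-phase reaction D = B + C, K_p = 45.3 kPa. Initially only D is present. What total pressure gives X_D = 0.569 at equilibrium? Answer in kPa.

P = 94.6 kPa

Let X = conversion of D (basis 1 mol D); extent of reaction ξ = X.
At extent ξ: n_D = 1 − X; n_B = X; n_C = X.
Summing: n_T = 1 + X.
K_p = p_B p_C / (p_D) with p_i = (n_i/n_T)·P.
At X = 0.569: the mole-fraction product g(X) = Π y_i^ν_i = 0.4788. Since K_p = g(X)·P^{1}, P = (K_p/g)^(1/1) = (45.3/0.4788)^(1/1) = 94.6 kPa.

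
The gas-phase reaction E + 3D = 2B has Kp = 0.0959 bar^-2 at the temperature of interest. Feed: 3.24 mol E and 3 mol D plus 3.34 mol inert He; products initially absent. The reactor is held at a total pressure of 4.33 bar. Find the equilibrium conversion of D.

Let X = conversion of D (basis 3 mol D); extent of reaction ξ = X.
At extent ξ: n_E = 3.24 − X; n_D = 3 − 3X; n_B = 2X; n_I = 3.34 (inert).
Summing: n_T = 9.58 − 2X.
Mole fractions y_i = n_i/n_T; Kp = p_B^2 / (p_E p_D^3) with p_i = y_i·P.
Setting this equal to 0.0959 bar^-2 and taking the physical root (0 < X < 1) gives X = 0.350.

X = 0.350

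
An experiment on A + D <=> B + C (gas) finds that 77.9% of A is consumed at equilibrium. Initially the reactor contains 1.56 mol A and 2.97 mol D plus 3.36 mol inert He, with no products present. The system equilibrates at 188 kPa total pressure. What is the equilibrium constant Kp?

Take 1.56 mol A as basis and let X be its fractional conversion, so ξ = 1.56X.
Moles: n_A = 1.56 − 1.56X; n_D = 2.97 − 1.56X; n_B = 1.56X; n_C = 1.56X; n_I = 3.36 (inert).
n_T stays at 7.89 (no change in mole number).
At X = 0.779: n_A = 0.345, n_D = 1.75, n_B = 1.22, n_C = 1.22, n_T = 7.89.
p_i = (n_i/n_T)·P. Kp = p_B p_C / (p_A p_D) = 2.44.

Kp = 2.44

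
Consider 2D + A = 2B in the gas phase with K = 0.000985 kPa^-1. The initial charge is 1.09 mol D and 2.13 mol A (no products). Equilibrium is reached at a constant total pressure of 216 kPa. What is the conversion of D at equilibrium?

Take 1.09 mol D as basis and let X be its fractional conversion, so ξ = 0.545X.
Moles: n_D = 1.09 − 1.09X; n_A = 2.13 − 0.545X; n_B = 1.09X.
n_T = Σnᵢ = 3.22 − 0.545X.
y_i = n_i/n_T, p_i = y_i·P. K = p_B^2 / (p_D^2 p_A).
This yields a degree-3 equation in X; solving on (0,1), X = 0.270.

X = 0.270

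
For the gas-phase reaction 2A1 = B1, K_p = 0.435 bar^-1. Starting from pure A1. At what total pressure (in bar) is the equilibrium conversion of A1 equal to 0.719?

P = 6.7 bar

Basis: 1 mol A1 initially; let X = conversion of A1. Extent ξ = 0.5X.
Moles: n_A1 = 1 − X; n_B1 = 0.5X.
n_T = Σnᵢ = 1 − 0.5X.
K_p = p_B1 / (p_A1^2) with p_i = (n_i/n_T)·P.
At X = 0.719: the mole-fraction product g(X) = Π y_i^ν_i = 2.916. Since K_p = g(X)·P^{-1}, P = (g/K_p)^(1/1) = (2.916/0.435)^(1/1) = 6.7 bar.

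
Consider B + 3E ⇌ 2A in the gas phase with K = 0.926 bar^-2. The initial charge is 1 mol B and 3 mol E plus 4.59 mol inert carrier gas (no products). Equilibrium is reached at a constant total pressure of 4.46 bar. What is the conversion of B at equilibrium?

Take 1 mol B as basis and let X be its fractional conversion, so ξ = X.
Moles: n_B = 1 − X; n_E = 3 − 3X; n_A = 2X; n_I = 4.59 (inert).
n_T = Σnᵢ = 8.59 − 2X.
Mole fractions y_i = n_i/n_T; K = p_A^2 / (p_B p_E^3) with p_i = y_i·P.
Equating to 0.926 bar^-2 and solving on 0 < X < 1: X = 0.445.

X = 0.445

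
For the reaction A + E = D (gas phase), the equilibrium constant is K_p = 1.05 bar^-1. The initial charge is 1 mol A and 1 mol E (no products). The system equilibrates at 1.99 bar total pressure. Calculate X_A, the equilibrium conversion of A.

X = 0.431

Take 1 mol A as basis and let X be its fractional conversion, so ξ = X.
At extent ξ: n_A = 1 − X; n_E = 1 − X; n_D = X.
Summing: n_T = 2 − X.
With p_i = (n_i/n_T)P, K_p = p_D / (p_A p_E).
Substituting and setting equal to 1.05 bar^-1 gives a polynomial in X; the root in (0,1) is X = 0.431.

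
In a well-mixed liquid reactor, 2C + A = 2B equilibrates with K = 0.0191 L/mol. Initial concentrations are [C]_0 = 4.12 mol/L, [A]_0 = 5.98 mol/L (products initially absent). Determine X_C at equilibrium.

Let X = conversion of C; extent ξ = 4.12X/2 mol/L.
Concentrations: [C] = 4.12 − 4.12X; [A] = 5.98 − 2.06X; [B] = 4.12X.
K = [B]^2 / ([C]^2 [A]).
This equals 0.0191 at X = 0.244 (the root in 0 < X < 1).

X = 0.244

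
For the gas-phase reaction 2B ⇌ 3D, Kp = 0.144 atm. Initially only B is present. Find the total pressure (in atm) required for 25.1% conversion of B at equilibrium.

Basis: 1 mol B initially; let X = conversion of B. Extent ξ = 0.5X.
Mole table: n_B = 1 − X; n_D = 1.5X.
Summing: n_T = 1 + 0.5X.
Kp = p_D^3 / (p_B^2) with p_i = (n_i/n_T)·P.
At X = 0.251: the mole-fraction product g(X) = Π y_i^ν_i = 0.08453. Since Kp = g(X)·P^{1}, P = (Kp/g)^(1/1) = (0.144/0.08453)^(1/1) = 1.7 atm.

P = 1.7 atm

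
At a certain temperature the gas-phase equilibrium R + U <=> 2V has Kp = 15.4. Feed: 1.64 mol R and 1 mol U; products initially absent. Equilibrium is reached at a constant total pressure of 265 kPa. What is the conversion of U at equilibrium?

X = 0.801

Basis: 1 mol U initially; let X = conversion of U. Extent ξ = X.
Moles: n_R = 1.64 − X; n_U = 1 − X; n_V = 2X.
n_T stays at 2.64 (no change in mole number).
Mole fractions y_i = n_i/n_T; Kp = p_V^2 / (p_R p_U) with p_i = y_i·P.
Setting this equal to 15.4 and taking the physical root (0 < X < 1) gives X = 0.801.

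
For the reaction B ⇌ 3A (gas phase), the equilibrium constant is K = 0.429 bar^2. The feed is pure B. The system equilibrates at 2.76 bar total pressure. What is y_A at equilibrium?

Basis: 1 mol B initially; let X = conversion of B. Extent ξ = X.
Mole table: n_B = 1 − X; n_A = 3X.
Total moles n_T = 1 + 2X.
With p_i = (n_i/n_T)P, K = p_A^3 / (p_B).
This yields a degree-3 equation in X; solving on (0,1), X = 0.144.
Then n_A = 0.431, n_T = 1.29, so y_A = 0.335.

y_A = 0.335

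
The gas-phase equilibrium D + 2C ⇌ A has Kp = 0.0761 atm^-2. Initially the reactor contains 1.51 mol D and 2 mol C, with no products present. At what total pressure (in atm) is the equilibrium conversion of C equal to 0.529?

Basis: 2 mol C initially; let X = conversion of C. Extent ξ = X.
At extent ξ: n_D = 1.51 − X; n_C = 2 − 2X; n_A = X.
n_T = Σnᵢ = 3.51 − 2X.
Kp = p_A / (p_D p_C^2) with p_i = (n_i/n_T)·P.
At X = 0.529: the mole-fraction product g(X) = Π y_i^ν_i = 3.654. Since Kp = g(X)·P^{-2}, P = (g/Kp)^(1/2) = (3.654/0.0761)^(1/2) = 6.93 atm.

P = 6.93 atm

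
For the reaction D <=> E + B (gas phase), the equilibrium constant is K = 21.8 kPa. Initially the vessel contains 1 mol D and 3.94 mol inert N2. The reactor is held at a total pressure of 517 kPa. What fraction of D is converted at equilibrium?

Basis: 1 mol D initially; let X = conversion of D. Extent ξ = X.
Moles: n_D = 1 − X; n_E = X; n_B = X; n_I = 3.94 (inert).
Summing: n_T = 4.94 + X.
With p_i = (n_i/n_T)P, K = p_E p_B / (p_D).
Equating to 21.8 kPa and solving on 0 < X < 1: X = 0.374.

X = 0.374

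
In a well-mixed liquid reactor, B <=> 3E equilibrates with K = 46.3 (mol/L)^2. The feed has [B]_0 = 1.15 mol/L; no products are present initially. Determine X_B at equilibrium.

X = 0.716

Let X = conversion of B; extent ξ = 1.15·X mol/L.
Concentrations: [B] = 1.15 − 1.15X; [E] = 3.45X.
K = [E]^3 / ([B]).
Solving K = 46.3 for X ∈ (0,1): X = 0.716.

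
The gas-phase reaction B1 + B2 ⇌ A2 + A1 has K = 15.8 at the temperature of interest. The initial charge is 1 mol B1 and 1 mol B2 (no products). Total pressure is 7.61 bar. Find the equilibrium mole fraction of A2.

y_A2 = 0.399

Basis: 1 mol B1 initially; let X = conversion of B1. Extent ξ = X.
At extent ξ: n_B1 = 1 − X; n_B2 = 1 − X; n_A2 = X; n_A1 = X.
n_T stays at 2 (no change in mole number).
Mole fractions y_i = n_i/n_T; K = p_A2 p_A1 / (p_B1 p_B2) with p_i = y_i·P.
Substituting and setting equal to 15.8 gives a polynomial in X; the root in (0,1) is X = 0.799.
Then n_A2 = 0.799, n_T = 2, so y_A2 = 0.399.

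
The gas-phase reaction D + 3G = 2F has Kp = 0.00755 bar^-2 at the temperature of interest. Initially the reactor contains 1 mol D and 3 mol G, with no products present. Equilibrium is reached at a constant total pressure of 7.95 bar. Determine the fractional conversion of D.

Let X = conversion of D (basis 1 mol D); extent of reaction ξ = X.
Species balance: n_D = 1 − X; n_G = 3 − 3X; n_F = 2X.
Summing: n_T = 4 − 2X.
Mole fractions y_i = n_i/n_T; Kp = p_F^2 / (p_D p_G^3) with p_i = y_i·P.
Equating to 0.00755 bar^-2 and solving on 0 < X < 1: X = 0.274.

X = 0.274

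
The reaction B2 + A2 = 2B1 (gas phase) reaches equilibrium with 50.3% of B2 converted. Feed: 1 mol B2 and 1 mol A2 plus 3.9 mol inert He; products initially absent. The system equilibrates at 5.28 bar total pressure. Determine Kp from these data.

Kp = 4.1

Let X = conversion of B2 (basis 1 mol B2); extent of reaction ξ = X.
Mole table: n_B2 = 1 − X; n_A2 = 1 − X; n_B1 = 2X; n_I = 3.9 (inert).
Total moles n_T = 5.9 (Δν = 0, constant).
At X = 0.503: n_B2 = 0.497, n_A2 = 0.497, n_B1 = 1.01, n_T = 5.9.
p_i = (n_i/n_T)·P. Kp = p_B1^2 / (p_B2 p_A2) = 4.1.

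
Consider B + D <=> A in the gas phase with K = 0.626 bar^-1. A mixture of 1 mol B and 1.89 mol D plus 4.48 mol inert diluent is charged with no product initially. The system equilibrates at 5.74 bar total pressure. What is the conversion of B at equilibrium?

X = 0.430

Basis: 1 mol B initially; let X = conversion of B. Extent ξ = X.
At extent ξ: n_B = 1 − X; n_D = 1.89 − X; n_A = X; n_I = 4.48 (inert).
Total moles n_T = 7.37 − X.
y_i = n_i/n_T, p_i = y_i·P. K = p_A / (p_B p_D).
This yields a degree-2 equation in X; solving on (0,1), X = 0.430.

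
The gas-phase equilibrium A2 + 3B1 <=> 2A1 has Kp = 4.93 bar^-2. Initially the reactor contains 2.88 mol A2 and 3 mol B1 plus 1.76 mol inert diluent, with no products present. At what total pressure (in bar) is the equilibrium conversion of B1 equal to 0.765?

P = 4.89 bar

Basis: 3 mol B1 initially; let X = conversion of B1. Extent ξ = X.
Moles: n_A2 = 2.88 − X; n_B1 = 3 − 3X; n_A1 = 2X; n_I = 1.76 (inert).
Total moles n_T = 7.64 − 2X.
Kp = p_A1^2 / (p_A2 p_B1^3) with p_i = (n_i/n_T)·P.
At X = 0.765: the mole-fraction product g(X) = Π y_i^ν_i = 117.9. Since Kp = g(X)·P^{-2}, P = (g/Kp)^(1/2) = (117.9/4.93)^(1/2) = 4.89 bar.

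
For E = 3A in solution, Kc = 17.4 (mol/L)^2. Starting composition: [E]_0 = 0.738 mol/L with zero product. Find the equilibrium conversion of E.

X = 0.704

Let X = conversion of E; extent ξ = 0.738·X mol/L.
Concentrations: [E] = 0.738 − 0.738X; [A] = 2.21X.
Kc = [A]^3 / ([E]).
Equating to 17.4 (mol/L)^2: the physical root is X = 0.704.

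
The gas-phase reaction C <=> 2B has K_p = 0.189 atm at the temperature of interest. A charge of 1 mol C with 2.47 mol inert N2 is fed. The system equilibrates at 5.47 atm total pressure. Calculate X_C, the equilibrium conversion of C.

Take 1 mol C as basis and let X be its fractional conversion, so ξ = X.
At extent ξ: n_C = 1 − X; n_B = 2X; n_I = 2.47 (inert).
n_T = Σnᵢ = 3.47 + X.
With p_i = (n_i/n_T)P, K_p = p_B^2 / (p_C).
Equating to 0.189 atm and solving on 0 < X < 1: X = 0.162.

X = 0.162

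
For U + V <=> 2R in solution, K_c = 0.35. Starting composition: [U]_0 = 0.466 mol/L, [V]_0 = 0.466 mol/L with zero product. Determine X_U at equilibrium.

X = 0.228

Let X = conversion of U; extent ξ = 0.466·X mol/L.
Concentrations: [U] = 0.466 − 0.466X; [V] = 0.466 − 0.466X; [R] = 0.932X.
K_c = [R]^2 / ([U] [V]).
Setting equal to 0.35 and solving for X on (0,1) gives X = 0.228.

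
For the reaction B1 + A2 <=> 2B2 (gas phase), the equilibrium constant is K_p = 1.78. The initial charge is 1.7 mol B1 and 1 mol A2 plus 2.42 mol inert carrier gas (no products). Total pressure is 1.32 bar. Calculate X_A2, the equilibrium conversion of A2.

Basis: 1 mol A2 initially; let X = conversion of A2. Extent ξ = X.
Moles: n_B1 = 1.7 − X; n_A2 = 1 − X; n_B2 = 2X; n_I = 2.42 (inert).
Since Δν = 0, n_T = 5.12 throughout.
y_i = n_i/n_T, p_i = y_i·P. K_p = p_B2^2 / (p_B1 p_A2).
This yields a degree-2 equation in X; solving on (0,1), X = 0.510.

X = 0.510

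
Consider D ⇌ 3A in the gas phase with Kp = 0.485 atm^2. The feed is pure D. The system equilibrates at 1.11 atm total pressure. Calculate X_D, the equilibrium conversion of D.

X = 0.296

Basis: 1 mol D initially; let X = conversion of D. Extent ξ = X.
Mole table: n_D = 1 − X; n_A = 3X.
Total moles n_T = 1 + 2X.
y_i = n_i/n_T, p_i = y_i·P. Kp = p_A^3 / (p_D).
Substituting and setting equal to 0.485 atm^2 gives a polynomial in X; the root in (0,1) is X = 0.296.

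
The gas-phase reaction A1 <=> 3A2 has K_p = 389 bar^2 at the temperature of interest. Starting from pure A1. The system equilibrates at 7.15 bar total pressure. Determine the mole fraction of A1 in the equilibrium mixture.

y_A1 = 0.097

Take 1 mol A1 as basis and let X be its fractional conversion, so ξ = X.
Mole table: n_A1 = 1 − X; n_A2 = 3X.
Summing: n_T = 1 + 2X.
Mole fractions y_i = n_i/n_T; K_p = p_A2^3 / (p_A1) with p_i = y_i·P.
Setting this equal to 389 bar^2 and taking the physical root (0 < X < 1) gives X = 0.757.
Then n_A1 = 0.243, n_T = 2.51, so y_A1 = 0.097.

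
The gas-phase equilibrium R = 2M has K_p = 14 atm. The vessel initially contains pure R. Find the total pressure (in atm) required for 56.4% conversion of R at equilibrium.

P = 7.5 atm

Basis: 1 mol R initially; let X = conversion of R. Extent ξ = X.
Mole table: n_R = 1 − X; n_M = 2X.
Total moles n_T = 1 + X.
K_p = p_M^2 / (p_R) with p_i = (n_i/n_T)·P.
At X = 0.564: the mole-fraction product g(X) = Π y_i^ν_i = 1.866. Since K_p = g(X)·P^{1}, P = (K_p/g)^(1/1) = (14/1.866)^(1/1) = 7.5 atm.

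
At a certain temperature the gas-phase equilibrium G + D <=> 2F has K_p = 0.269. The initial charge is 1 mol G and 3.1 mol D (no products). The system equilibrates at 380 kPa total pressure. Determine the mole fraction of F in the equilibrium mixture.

y_F = 0.170

Take 1 mol G as basis and let X be its fractional conversion, so ξ = X.
Mole table: n_G = 1 − X; n_D = 3.1 − X; n_F = 2X.
n_T stays at 4.1 (no change in mole number).
With p_i = (n_i/n_T)P, K_p = p_F^2 / (p_G p_D).
Substituting and setting equal to 0.269 gives a polynomial in X; the root in (0,1) is X = 0.348.
Then n_F = 0.695, n_T = 4.1, so y_F = 0.170.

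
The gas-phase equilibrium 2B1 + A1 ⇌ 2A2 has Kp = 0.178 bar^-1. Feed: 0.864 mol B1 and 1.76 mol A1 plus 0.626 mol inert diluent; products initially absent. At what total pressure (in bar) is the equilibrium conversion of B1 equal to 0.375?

Take 0.864 mol B1 as basis and let X be its fractional conversion, so ξ = 0.432X.
Species balance: n_B1 = 0.864 − 0.864X; n_A1 = 1.76 − 0.432X; n_A2 = 0.864X; n_I = 0.626 (inert).
Total moles n_T = 3.25 − 0.432X.
Kp = p_A2^2 / (p_B1^2 p_A1) with p_i = (n_i/n_T)·P.
At X = 0.375: the mole-fraction product g(X) = Π y_i^ν_i = 0.6957. Since Kp = g(X)·P^{-1}, P = (g/Kp)^(1/1) = (0.6957/0.178)^(1/1) = 3.91 bar.

P = 3.91 bar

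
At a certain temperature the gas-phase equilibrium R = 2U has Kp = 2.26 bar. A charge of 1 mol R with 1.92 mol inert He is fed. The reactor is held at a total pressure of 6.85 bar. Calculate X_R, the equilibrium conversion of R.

Let X = conversion of R (basis 1 mol R); extent of reaction ξ = X.
Species balance: n_R = 1 − X; n_U = 2X; n_I = 1.92 (inert).
Summing: n_T = 2.92 + X.
With p_i = (n_i/n_T)P, Kp = p_U^2 / (p_R).
Equating to 2.26 bar and solving on 0 < X < 1: X = 0.404.

X = 0.404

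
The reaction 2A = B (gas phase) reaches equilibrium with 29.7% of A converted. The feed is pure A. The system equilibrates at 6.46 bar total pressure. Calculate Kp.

Take 1 mol A as basis and let X be its fractional conversion, so ξ = 0.5X.
Species balance: n_A = 1 − X; n_B = 0.5X.
n_T = Σnᵢ = 1 − 0.5X.
At X = 0.297: n_A = 0.703, n_B = 0.148, n_T = 0.852.
p_i = (n_i/n_T)·P. Kp = p_B / (p_A^2) = 0.0396 bar^-1.

Kp = 0.0396 bar^-1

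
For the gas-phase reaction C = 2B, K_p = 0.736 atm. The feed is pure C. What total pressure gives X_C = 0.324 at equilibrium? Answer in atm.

P = 1.57 atm

Basis: 1 mol C initially; let X = conversion of C. Extent ξ = X.
Mole table: n_C = 1 − X; n_B = 2X.
n_T = Σnᵢ = 1 + X.
K_p = p_B^2 / (p_C) with p_i = (n_i/n_T)·P.
At X = 0.324: the mole-fraction product g(X) = Π y_i^ν_i = 0.4692. Since K_p = g(X)·P^{1}, P = (K_p/g)^(1/1) = (0.736/0.4692)^(1/1) = 1.57 atm.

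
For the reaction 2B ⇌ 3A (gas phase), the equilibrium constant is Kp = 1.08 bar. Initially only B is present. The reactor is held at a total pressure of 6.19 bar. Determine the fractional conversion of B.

X = 0.306

Take 1 mol B as basis and let X be its fractional conversion, so ξ = 0.5X.
Mole table: n_B = 1 − X; n_A = 1.5X.
Total moles n_T = 1 + 0.5X.
y_i = n_i/n_T, p_i = y_i·P. Kp = p_A^3 / (p_B^2).
Substituting and setting equal to 1.08 bar gives a polynomial in X; the root in (0,1) is X = 0.306.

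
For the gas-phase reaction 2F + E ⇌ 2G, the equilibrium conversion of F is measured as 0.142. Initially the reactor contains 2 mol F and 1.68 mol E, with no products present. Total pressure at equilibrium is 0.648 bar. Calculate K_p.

Let X = conversion of F (basis 2 mol F); extent of reaction ξ = X.
Mole table: n_F = 2 − 2X; n_E = 1.68 − X; n_G = 2X.
Summing: n_T = 3.68 − X.
At X = 0.142: n_F = 1.72, n_E = 1.54, n_G = 0.284, n_T = 3.54.
p_i = (n_i/n_T)·P. K_p = p_G^2 / (p_F^2 p_E) = 0.0972 bar^-1.

K_p = 0.0972 bar^-1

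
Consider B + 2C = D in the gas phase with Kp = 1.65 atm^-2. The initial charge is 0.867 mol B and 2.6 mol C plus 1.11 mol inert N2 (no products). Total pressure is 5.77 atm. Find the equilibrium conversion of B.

Take 0.867 mol B as basis and let X be its fractional conversion, so ξ = 0.867X.
Species balance: n_B = 0.867 − 0.867X; n_C = 2.6 − 1.73X; n_D = 0.867X; n_I = 1.11 (inert).
Summing: n_T = 4.58 − 1.73X.
With p_i = (n_i/n_T)P, Kp = p_D / (p_B p_C^2).
Substituting and setting equal to 1.65 atm^-2 gives a polynomial in X; the root in (0,1) is X = 0.873.

X = 0.873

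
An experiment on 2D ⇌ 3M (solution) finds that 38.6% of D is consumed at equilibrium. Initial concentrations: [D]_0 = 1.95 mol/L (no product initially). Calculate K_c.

Let X = conversion of D.
Concentrations: [D] = 1.95 − 1.95X; [M] = 2.92X.
At X = 0.386: [D] = 1.2, [M] = 1.13.
K_c = [M]^3 / ([D]^2) = 1 mol/L.

K_c = 1 mol/L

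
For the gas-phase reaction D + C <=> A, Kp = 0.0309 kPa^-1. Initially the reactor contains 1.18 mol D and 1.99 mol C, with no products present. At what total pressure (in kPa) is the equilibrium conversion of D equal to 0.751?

P = 202 kPa

Take 1.18 mol D as basis and let X be its fractional conversion, so ξ = 1.18X.
Mole table: n_D = 1.18 − 1.18X; n_C = 1.99 − 1.18X; n_A = 1.18X.
Summing: n_T = 3.17 − 1.18X.
Kp = p_A / (p_D p_C) with p_i = (n_i/n_T)·P.
At X = 0.751: the mole-fraction product g(X) = Π y_i^ν_i = 6.24. Since Kp = g(X)·P^{-1}, P = (g/Kp)^(1/1) = (6.24/0.0309)^(1/1) = 202 kPa.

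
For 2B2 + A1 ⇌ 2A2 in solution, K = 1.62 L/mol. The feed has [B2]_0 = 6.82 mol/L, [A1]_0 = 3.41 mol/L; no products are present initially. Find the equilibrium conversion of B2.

Let X = conversion of B2; extent ξ = 6.82X/2 mol/L.
Concentrations: [B2] = 6.82 − 6.82X; [A1] = 3.41 − 3.41X; [A2] = 6.82X.
K = [A2]^2 / ([B2]^2 [A1]).
Setting equal to 1.62 and solving for X on (0,1) gives X = 0.598.

X = 0.598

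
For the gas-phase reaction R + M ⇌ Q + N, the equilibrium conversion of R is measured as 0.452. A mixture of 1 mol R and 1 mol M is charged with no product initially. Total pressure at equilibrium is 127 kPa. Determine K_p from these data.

Take 1 mol R as basis and let X be its fractional conversion, so ξ = X.
Species balance: n_R = 1 − X; n_M = 1 − X; n_Q = X; n_N = X.
n_T stays at 2 (no change in mole number).
At X = 0.452: n_R = 0.548, n_M = 0.548, n_Q = 0.452, n_N = 0.452, n_T = 2.
p_i = (n_i/n_T)·P. K_p = p_Q p_N / (p_R p_M) = 0.68.

K_p = 0.68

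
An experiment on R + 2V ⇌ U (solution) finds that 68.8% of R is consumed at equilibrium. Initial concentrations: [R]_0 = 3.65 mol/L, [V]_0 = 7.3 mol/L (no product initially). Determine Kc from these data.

Let X = conversion of R.
Concentrations: [R] = 3.65 − 3.65X; [V] = 7.3 − 7.3X; [U] = 3.65X.
At X = 0.688: [R] = 1.14, [V] = 2.28, [U] = 2.51.
Kc = [U] / ([R] [V]^2) = 0.425 (mol/L)^-2.

Kc = 0.425 (mol/L)^-2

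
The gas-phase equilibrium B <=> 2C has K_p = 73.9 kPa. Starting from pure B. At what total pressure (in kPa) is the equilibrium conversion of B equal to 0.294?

P = 195 kPa

Take 1 mol B as basis and let X be its fractional conversion, so ξ = X.
At extent ξ: n_B = 1 − X; n_C = 2X.
Total moles n_T = 1 + X.
K_p = p_C^2 / (p_B) with p_i = (n_i/n_T)·P.
At X = 0.294: the mole-fraction product g(X) = Π y_i^ν_i = 0.3785. Since K_p = g(X)·P^{1}, P = (K_p/g)^(1/1) = (73.9/0.3785)^(1/1) = 195 kPa.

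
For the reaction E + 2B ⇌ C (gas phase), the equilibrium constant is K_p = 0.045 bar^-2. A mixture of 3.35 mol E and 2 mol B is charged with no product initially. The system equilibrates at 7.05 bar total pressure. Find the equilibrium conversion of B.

Basis: 2 mol B initially; let X = conversion of B. Extent ξ = X.
Moles: n_E = 3.35 − X; n_B = 2 − 2X; n_C = X.
Total moles n_T = 5.35 − 2X.
y_i = n_i/n_T, p_i = y_i·P. K_p = p_C / (p_E p_B^2).
Substituting and setting equal to 0.045 bar^-2 gives a polynomial in X; the root in (0,1) is X = 0.426.

X = 0.426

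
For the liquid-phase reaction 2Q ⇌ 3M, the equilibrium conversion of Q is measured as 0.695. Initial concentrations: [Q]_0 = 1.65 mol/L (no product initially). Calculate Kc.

Let X = conversion of Q.
Concentrations: [Q] = 1.65 − 1.65X; [M] = 2.47X.
At X = 0.695: [Q] = 0.503, [M] = 1.72.
Kc = [M]^3 / ([Q]^2) = 20.1 mol/L.

Kc = 20.1 mol/L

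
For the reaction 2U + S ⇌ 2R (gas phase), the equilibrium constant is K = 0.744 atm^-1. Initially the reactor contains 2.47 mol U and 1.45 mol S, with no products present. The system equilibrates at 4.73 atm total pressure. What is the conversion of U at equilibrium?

Basis: 2.47 mol U initially; let X = conversion of U. Extent ξ = 1.24X.
Species balance: n_U = 2.47 − 2.47X; n_S = 1.45 − 1.24X; n_R = 2.47X.
n_T = Σnᵢ = 3.92 − 1.24X.
With p_i = (n_i/n_T)P, K = p_R^2 / (p_U^2 p_S).
Equating to 0.744 atm^-1 and solving on 0 < X < 1: X = 0.487.

X = 0.487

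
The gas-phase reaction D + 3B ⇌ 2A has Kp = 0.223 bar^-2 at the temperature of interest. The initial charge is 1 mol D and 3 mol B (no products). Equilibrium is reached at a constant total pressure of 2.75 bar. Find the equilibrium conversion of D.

X = 0.390

Basis: 1 mol D initially; let X = conversion of D. Extent ξ = X.
At extent ξ: n_D = 1 − X; n_B = 3 − 3X; n_A = 2X.
Summing: n_T = 4 − 2X.
With p_i = (n_i/n_T)P, Kp = p_A^2 / (p_D p_B^3).
Substituting and setting equal to 0.223 bar^-2 gives a polynomial in X; the root in (0,1) is X = 0.390.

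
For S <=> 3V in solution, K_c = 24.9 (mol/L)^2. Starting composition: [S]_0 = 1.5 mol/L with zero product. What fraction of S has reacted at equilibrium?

X = 0.563

Let X = conversion of S; extent ξ = 1.5·X mol/L.
Concentrations: [S] = 1.5 − 1.5X; [V] = 4.5X.
K_c = [V]^3 / ([S]).
This equals 24.9 at X = 0.563 (the root in 0 < X < 1).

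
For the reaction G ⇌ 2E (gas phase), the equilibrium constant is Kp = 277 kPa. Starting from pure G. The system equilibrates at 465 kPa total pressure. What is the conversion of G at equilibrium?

X = 0.360

Basis: 1 mol G initially; let X = conversion of G. Extent ξ = X.
Species balance: n_G = 1 − X; n_E = 2X.
Summing: n_T = 1 + X.
y_i = n_i/n_T, p_i = y_i·P. Kp = p_E^2 / (p_G).
Substituting and setting equal to 277 kPa gives a polynomial in X; the root in (0,1) is X = 0.360.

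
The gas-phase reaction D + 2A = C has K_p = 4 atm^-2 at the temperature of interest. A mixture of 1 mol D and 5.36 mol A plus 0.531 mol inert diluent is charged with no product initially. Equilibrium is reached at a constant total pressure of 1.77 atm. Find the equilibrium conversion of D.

X = 0.861

Basis: 1 mol D initially; let X = conversion of D. Extent ξ = X.
Species balance: n_D = 1 − X; n_A = 5.36 − 2X; n_C = X; n_I = 0.531 (inert).
Total moles n_T = 6.89 − 2X.
y_i = n_i/n_T, p_i = y_i·P. K_p = p_C / (p_D p_A^2).
This yields a degree-3 equation in X; solving on (0,1), X = 0.861.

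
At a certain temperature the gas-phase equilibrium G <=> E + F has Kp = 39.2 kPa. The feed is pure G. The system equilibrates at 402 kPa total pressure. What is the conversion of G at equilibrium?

X = 0.298

Basis: 1 mol G initially; let X = conversion of G. Extent ξ = X.
Species balance: n_G = 1 − X; n_E = X; n_F = X.
n_T = Σnᵢ = 1 + X.
y_i = n_i/n_T, p_i = y_i·P. Kp = p_E p_F / (p_G).
Setting this equal to 39.2 kPa and taking the physical root (0 < X < 1) gives X = 0.298.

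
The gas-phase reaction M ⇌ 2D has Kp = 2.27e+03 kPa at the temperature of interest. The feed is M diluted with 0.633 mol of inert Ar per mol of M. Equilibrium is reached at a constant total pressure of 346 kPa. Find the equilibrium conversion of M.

X = 0.830

Let X = conversion of M (basis 1 mol M); extent of reaction ξ = X.
At extent ξ: n_M = 1 − X; n_D = 2X; n_I = 0.633 (inert).
Total moles n_T = 1.63 + X.
y_i = n_i/n_T, p_i = y_i·P. Kp = p_D^2 / (p_M).
This yields a degree-2 equation in X; solving on (0,1), X = 0.830.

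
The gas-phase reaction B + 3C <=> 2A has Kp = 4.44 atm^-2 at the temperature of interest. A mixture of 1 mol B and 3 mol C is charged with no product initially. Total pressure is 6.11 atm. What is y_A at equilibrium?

Basis: 1 mol B initially; let X = conversion of B. Extent ξ = X.
Species balance: n_B = 1 − X; n_C = 3 − 3X; n_A = 2X.
Summing: n_T = 4 − 2X.
Mole fractions y_i = n_i/n_T; Kp = p_A^2 / (p_B p_C^3) with p_i = y_i·P.
Equating to 4.44 atm^-2 and solving on 0 < X < 1: X = 0.762.
Then n_A = 1.52, n_T = 2.48, so y_A = 0.616.

y_A = 0.616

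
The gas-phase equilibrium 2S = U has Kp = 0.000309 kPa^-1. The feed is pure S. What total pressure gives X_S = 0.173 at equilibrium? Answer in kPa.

P = 374 kPa

Take 1 mol S as basis and let X be its fractional conversion, so ξ = 0.5X.
Moles: n_S = 1 − X; n_U = 0.5X.
n_T = Σnᵢ = 1 − 0.5X.
Kp = p_U / (p_S^2) with p_i = (n_i/n_T)·P.
At X = 0.173: the mole-fraction product g(X) = Π y_i^ν_i = 0.1155. Since Kp = g(X)·P^{-1}, P = (g/Kp)^(1/1) = (0.1155/0.000309)^(1/1) = 374 kPa.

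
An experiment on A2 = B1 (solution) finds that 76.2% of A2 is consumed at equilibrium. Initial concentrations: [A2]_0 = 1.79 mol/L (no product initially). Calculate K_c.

Let X = conversion of A2.
Concentrations: [A2] = 1.79 − 1.79X; [B1] = 1.79X.
At X = 0.762: [A2] = 0.426, [B1] = 1.36.
K_c = [B1] / ([A2]) = 3.2.

K_c = 3.2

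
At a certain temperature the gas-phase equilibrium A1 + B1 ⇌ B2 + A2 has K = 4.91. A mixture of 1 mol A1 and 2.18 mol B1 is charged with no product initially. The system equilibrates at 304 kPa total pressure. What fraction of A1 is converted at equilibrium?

X = 0.879

Let X = conversion of A1 (basis 1 mol A1); extent of reaction ξ = X.
Mole table: n_A1 = 1 − X; n_B1 = 2.18 − X; n_B2 = X; n_A2 = X.
Total moles n_T = 3.18 (Δν = 0, constant).
Mole fractions y_i = n_i/n_T; K = p_B2 p_A2 / (p_A1 p_B1) with p_i = y_i·P.
Substituting and setting equal to 4.91 gives a polynomial in X; the root in (0,1) is X = 0.879.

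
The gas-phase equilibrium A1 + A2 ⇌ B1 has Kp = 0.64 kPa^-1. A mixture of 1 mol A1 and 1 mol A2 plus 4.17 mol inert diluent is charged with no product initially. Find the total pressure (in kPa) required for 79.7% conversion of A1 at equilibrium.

P = 162 kPa

Basis: 1 mol A1 initially; let X = conversion of A1. Extent ξ = X.
Mole table: n_A1 = 1 − X; n_A2 = 1 − X; n_B1 = X; n_I = 4.17 (inert).
n_T = Σnᵢ = 6.17 − X.
Kp = p_B1 / (p_A1 p_A2) with p_i = (n_i/n_T)·P.
At X = 0.797: the mole-fraction product g(X) = Π y_i^ν_i = 103.9. Since Kp = g(X)·P^{-1}, P = (g/Kp)^(1/1) = (103.9/0.64)^(1/1) = 162 kPa.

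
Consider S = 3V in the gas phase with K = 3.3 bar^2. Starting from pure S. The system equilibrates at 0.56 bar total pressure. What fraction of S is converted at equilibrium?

Basis: 1 mol S initially; let X = conversion of S. Extent ξ = X.
Mole table: n_S = 1 − X; n_V = 3X.
Total moles n_T = 1 + 2X.
Mole fractions y_i = n_i/n_T; K = p_V^3 / (p_S) with p_i = y_i·P.
This yields a degree-3 equation in X; solving on (0,1), X = 0.804.

X = 0.804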